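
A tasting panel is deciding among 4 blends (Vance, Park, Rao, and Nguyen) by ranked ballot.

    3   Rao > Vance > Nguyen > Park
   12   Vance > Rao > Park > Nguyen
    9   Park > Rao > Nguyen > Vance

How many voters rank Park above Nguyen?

Ballots ranking Park above Nguyen: 12+9 = 21.
Ballots ranking Nguyen above Park: 3.
So 21 of 24 voters prefer Park to Nguyen.

21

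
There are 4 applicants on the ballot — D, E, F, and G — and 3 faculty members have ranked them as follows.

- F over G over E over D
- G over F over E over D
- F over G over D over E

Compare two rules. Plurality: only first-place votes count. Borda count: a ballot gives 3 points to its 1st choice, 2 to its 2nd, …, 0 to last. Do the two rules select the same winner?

Plurality first-place counts: D 0, E 0, F 2, G 1 → F.
Borda totals: D 1, E 2, F 8, G 7 → F.
The two rules agree on F.

Yes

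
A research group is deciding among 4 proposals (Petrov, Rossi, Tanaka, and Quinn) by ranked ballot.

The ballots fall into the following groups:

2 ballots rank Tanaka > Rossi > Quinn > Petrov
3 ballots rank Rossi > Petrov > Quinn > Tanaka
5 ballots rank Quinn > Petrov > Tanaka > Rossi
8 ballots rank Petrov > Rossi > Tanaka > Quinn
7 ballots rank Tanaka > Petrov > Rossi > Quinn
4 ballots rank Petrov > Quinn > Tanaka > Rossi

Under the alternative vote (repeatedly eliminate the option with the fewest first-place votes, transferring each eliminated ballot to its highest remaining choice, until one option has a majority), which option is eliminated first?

Round 1: Petrov 12, Tanaka 9, Quinn 5, Rossi 3. Rossi has the fewest and is eliminated.
Round 2: Petrov 15, Tanaka 9, Quinn 5. Petrov has a majority.

Rossi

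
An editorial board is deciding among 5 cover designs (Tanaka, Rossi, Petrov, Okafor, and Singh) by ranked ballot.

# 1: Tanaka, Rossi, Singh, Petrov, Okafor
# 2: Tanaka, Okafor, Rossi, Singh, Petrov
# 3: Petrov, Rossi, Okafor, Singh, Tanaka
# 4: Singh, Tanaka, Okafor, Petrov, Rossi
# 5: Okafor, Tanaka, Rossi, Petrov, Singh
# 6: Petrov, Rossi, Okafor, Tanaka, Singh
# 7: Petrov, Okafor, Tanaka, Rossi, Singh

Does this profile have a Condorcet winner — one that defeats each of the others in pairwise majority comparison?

No

Head-to-head results (7 voters total):
Tanaka vs Rossi: Tanaka wins 5–2.
Tanaka vs Petrov: Tanaka wins 4–3.
Tanaka vs Okafor: Okafor wins 4–3.
Tanaka vs Singh: Tanaka wins 5–2.
Rossi vs Petrov: Petrov wins 4–3.
Rossi vs Okafor: Okafor wins 4–3.
Rossi vs Singh: Rossi wins 6–1.
Petrov vs Okafor: Petrov wins 4–3.
Petrov vs Singh: Petrov wins 4–3.
Okafor vs Singh: Okafor wins 5–2.
No candidate beats all others: Tanaka beats Petrov beats Okafor beats Tanaka, a majority cycle.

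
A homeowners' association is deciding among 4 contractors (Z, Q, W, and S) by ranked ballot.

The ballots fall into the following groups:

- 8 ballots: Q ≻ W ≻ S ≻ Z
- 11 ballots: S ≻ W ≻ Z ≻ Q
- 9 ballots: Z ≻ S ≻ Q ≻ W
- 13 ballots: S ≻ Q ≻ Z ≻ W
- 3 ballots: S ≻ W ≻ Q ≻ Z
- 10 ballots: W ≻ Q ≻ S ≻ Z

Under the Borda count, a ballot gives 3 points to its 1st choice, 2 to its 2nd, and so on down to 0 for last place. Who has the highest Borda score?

Borda scores:
  Z: 8·0 + 11·1 + 9·3 + 13·1 + 3·0 + 10·0 = 51
  Q: 8·3 + 11·0 + 9·1 + 13·2 + 3·1 + 10·2 = 82
  W: 8·2 + 11·2 + 9·0 + 13·0 + 3·2 + 10·3 = 74
  S: 8·1 + 11·3 + 9·2 + 13·3 + 3·3 + 10·1 = 117
S has the highest total.

S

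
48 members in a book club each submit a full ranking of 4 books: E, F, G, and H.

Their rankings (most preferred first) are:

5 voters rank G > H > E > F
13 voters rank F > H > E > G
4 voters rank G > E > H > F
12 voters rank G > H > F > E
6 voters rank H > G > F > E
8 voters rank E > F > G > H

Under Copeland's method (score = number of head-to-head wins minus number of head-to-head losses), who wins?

Pairwise results:
  E vs F: F wins 31–17.
  E vs G: G wins 27–21.
  E vs H: H wins 36–12.
  F vs G: G wins 27–21.
  F vs H: H wins 27–21.
  G vs H: G wins 29–19.
Copeland scores (wins − losses):
  E: 0 − 3 = -3
  F: 1 − 2 = -1
  G: 3 − 0 = 3
  H: 2 − 1 = 1
G has the best Copeland score.

G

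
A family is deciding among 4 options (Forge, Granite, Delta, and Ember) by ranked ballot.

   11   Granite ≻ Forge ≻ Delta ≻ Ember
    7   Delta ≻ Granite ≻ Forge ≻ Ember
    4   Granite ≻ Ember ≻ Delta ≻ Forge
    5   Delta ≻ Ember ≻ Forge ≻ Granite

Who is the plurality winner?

First-place vote totals:
  Forge: 0
  Granite: 15
  Delta: 12
  Ember: 0
Granite has the most first-place votes.

Granite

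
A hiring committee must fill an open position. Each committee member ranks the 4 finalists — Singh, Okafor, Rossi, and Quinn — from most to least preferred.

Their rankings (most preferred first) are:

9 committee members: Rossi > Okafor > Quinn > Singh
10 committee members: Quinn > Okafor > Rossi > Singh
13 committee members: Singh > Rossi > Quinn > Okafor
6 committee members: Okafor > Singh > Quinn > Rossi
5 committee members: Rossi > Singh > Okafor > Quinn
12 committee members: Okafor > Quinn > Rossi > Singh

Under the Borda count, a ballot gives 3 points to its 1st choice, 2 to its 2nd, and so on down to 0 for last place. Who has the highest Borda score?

Okafor

Borda scores:
  Singh: 9·0 + 10·0 + 13·3 + 6·2 + 5·2 + 12·0 = 61
  Okafor: 9·2 + 10·2 + 13·0 + 6·3 + 5·1 + 12·3 = 97
  Rossi: 9·3 + 10·1 + 13·2 + 6·0 + 5·3 + 12·1 = 90
  Quinn: 9·1 + 10·3 + 13·1 + 6·1 + 5·0 + 12·2 = 82
Okafor has the highest total.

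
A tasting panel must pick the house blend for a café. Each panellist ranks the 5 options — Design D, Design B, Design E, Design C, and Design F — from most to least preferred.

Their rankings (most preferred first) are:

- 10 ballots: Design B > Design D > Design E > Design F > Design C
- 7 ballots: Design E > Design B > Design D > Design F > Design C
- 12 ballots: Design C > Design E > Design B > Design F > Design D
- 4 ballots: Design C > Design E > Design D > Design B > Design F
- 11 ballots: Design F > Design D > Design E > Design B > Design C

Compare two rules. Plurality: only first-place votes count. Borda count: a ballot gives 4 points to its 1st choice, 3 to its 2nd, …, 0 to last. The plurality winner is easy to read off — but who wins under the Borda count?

Plurality first-place counts: Design D 0, Design B 10, Design E 7, Design C 16, Design F 11 → Design C.
Borda totals: Design D 85, Design B 100, Design E 118, Design C 64, Design F 73 → Design E.

Design E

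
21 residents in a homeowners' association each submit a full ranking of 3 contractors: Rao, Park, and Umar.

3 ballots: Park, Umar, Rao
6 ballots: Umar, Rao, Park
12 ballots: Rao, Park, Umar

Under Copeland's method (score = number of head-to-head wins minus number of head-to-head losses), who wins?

Pairwise results:
  Rao vs Park: Rao wins 18–3.
  Rao vs Umar: Rao wins 12–9.
  Park vs Umar: Park wins 15–6.
Copeland scores (wins − losses):
  Rao: 2 − 0 = 2
  Park: 1 − 1 = 0
  Umar: 0 − 2 = -2
Rao has the best Copeland score.

Rao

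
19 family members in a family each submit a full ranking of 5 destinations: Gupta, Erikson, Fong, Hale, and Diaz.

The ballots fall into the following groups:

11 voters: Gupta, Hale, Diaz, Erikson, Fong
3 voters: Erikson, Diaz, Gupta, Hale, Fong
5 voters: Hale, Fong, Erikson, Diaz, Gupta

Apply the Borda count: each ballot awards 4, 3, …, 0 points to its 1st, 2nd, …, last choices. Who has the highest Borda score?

Borda scores:
  Gupta: 11·4 + 3·2 + 5·0 = 50
  Erikson: 11·1 + 3·4 + 5·2 = 33
  Fong: 11·0 + 3·0 + 5·3 = 15
  Hale: 11·3 + 3·1 + 5·4 = 56
  Diaz: 11·2 + 3·3 + 5·1 = 36
Hale has the highest total.

Hale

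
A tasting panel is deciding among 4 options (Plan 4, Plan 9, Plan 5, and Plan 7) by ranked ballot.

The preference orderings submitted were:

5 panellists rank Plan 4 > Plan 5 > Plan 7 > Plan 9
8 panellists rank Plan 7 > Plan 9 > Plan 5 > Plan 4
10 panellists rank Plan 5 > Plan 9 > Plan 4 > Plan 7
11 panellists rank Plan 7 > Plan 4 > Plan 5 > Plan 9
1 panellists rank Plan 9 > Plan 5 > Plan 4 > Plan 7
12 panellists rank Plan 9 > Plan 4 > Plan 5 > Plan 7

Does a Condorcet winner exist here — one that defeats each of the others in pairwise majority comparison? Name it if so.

Head-to-head results (47 voters total):
Plan 4 vs Plan 9: Plan 9 wins 31–16.
Plan 4 vs Plan 5: Plan 4 wins 28–19.
Plan 4 vs Plan 7: Plan 4 wins 28–19.
Plan 9 vs Plan 5: Plan 5 wins 26–21.
Plan 9 vs Plan 7: Plan 7 wins 24–23.
Plan 5 vs Plan 7: Plan 5 wins 28–19.
No candidate beats all others: Plan 4 beats Plan 5 beats Plan 9 beats Plan 4, a majority cycle.

There is no Condorcet winner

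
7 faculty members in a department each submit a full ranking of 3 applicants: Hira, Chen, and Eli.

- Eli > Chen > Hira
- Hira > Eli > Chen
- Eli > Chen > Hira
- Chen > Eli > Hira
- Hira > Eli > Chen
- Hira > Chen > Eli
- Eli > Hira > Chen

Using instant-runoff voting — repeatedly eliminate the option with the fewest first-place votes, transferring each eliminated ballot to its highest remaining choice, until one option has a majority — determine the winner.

Eli

Round 1: Hira 3, Eli 3, Chen 1. Chen has the fewest and is eliminated.
Round 2: Eli 4, Hira 3. Eli has a majority.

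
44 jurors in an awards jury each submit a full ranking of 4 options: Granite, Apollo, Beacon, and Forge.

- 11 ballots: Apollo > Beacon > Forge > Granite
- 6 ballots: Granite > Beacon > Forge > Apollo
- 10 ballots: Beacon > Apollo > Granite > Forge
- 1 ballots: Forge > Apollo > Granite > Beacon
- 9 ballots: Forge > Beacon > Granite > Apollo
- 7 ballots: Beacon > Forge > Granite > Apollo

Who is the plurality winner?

Beacon

First-place vote totals:
  Granite: 6
  Apollo: 11
  Beacon: 17
  Forge: 10
Beacon has the most first-place votes.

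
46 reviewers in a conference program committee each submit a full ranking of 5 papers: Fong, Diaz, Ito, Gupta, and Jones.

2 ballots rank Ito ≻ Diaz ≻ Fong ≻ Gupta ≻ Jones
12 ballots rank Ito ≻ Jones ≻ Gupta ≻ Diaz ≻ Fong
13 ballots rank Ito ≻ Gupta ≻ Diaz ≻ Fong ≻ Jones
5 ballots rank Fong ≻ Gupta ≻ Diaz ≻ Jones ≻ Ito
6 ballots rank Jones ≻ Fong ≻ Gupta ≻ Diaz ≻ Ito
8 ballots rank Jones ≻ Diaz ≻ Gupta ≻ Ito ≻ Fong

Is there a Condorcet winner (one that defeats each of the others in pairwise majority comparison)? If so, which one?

Ito

Head-to-head results (46 voters total):
Fong vs Diaz: Diaz wins 35–11.
Fong vs Ito: Ito wins 35–11.
Fong vs Gupta: Gupta wins 33–13.
Fong vs Jones: Jones wins 26–20.
Diaz vs Ito: Ito wins 27–19.
Diaz vs Gupta: Gupta wins 36–10.
Diaz vs Jones: Jones wins 26–20.
Ito vs Gupta: Ito wins 27–19.
Ito vs Jones: Ito wins 27–19.
Gupta vs Jones: Jones wins 26–20.
Ito beats each rival — Fong (35–11), Diaz (27–19), Gupta (27–19), Jones (27–19) — so Ito is the Condorcet winner.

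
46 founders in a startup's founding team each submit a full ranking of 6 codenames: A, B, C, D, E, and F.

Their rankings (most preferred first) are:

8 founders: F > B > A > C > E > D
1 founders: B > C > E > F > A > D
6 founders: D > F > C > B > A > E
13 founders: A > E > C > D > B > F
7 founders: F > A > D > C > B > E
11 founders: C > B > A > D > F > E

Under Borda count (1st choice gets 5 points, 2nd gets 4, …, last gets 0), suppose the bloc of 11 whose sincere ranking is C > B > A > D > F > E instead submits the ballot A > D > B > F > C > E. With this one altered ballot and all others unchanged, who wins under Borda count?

A

Borda totals with the altered ballot: A 179, B 102, C 102, D 121, E 63, F 123.
The winner is unchanged: still A.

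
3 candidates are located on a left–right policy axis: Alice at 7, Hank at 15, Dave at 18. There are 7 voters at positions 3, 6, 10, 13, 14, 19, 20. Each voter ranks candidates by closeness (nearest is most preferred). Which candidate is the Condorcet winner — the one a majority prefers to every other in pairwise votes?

Hank

With single-peaked preferences on a line, the Condorcet winner is the candidate closest to the median voter.
The median voter (position 13) is closest to Hank at 15.
Check: Hank vs Dave — voters closer to Hank: 5 of 7.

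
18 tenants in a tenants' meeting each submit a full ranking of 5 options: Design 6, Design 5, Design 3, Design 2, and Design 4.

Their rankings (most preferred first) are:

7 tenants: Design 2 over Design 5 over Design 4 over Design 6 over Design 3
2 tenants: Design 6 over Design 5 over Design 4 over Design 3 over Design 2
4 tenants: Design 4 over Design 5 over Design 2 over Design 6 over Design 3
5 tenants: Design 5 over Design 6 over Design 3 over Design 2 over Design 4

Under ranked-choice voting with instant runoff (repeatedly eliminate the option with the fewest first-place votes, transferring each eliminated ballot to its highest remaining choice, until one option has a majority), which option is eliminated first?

Design 3

Round 1: Design 2 7, Design 5 5, Design 4 4, Design 6 2, Design 3 0. Design 3 has the fewest and is eliminated.
Round 2: Design 2 7, Design 5 5, Design 4 4, Design 6 2. Design 6 has the fewest and is eliminated.
Round 3: Design 5 7, Design 2 7, Design 4 4. Design 4 has the fewest and is eliminated.
Round 4: Design 5 11, Design 2 7. Design 5 has a majority.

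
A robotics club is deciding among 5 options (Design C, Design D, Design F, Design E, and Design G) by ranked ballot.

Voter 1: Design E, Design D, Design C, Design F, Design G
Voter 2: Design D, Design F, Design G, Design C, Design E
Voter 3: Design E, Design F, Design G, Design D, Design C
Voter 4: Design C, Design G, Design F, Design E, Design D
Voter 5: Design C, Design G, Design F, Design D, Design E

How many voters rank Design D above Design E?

Ballots ranking Design D above Design E: 2.
Ballots ranking Design E above Design D: 3.
So 2 of 5 voters prefer Design D to Design E.

2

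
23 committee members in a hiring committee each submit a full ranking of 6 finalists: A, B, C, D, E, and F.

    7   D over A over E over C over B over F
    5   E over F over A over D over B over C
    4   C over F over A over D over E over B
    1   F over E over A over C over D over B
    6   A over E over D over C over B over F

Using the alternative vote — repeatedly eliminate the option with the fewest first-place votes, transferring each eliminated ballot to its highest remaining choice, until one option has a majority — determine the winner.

Round 1: D 7, A 6, E 5, C 4, F 1, B 0. B has the fewest and is eliminated.
Round 2: D 7, A 6, E 5, C 4, F 1. F has the fewest and is eliminated.
Round 3: D 7, A 6, E 6, C 4. C has the fewest and is eliminated.
Round 4: A 10, D 7, E 6. E has the fewest and is eliminated.
Round 5: A 16, D 7. A has a majority.

A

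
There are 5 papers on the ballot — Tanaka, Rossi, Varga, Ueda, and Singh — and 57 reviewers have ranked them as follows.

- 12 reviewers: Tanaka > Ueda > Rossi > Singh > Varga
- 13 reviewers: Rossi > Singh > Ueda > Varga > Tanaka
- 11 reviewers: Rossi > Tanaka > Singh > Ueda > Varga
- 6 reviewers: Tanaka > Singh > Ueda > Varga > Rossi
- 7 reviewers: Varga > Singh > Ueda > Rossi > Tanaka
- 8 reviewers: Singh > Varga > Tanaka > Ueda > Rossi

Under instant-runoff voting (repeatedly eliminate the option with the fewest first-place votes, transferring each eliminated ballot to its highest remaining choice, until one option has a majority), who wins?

Round 1: Rossi 24, Tanaka 18, Singh 8, Varga 7, Ueda 0. Ueda has the fewest and is eliminated.
Round 2: Rossi 24, Tanaka 18, Singh 8, Varga 7. Varga has the fewest and is eliminated.
Round 3: Rossi 24, Tanaka 18, Singh 15. Singh has the fewest and is eliminated.
Round 4: Rossi 31, Tanaka 26. Rossi has a majority.

Rossi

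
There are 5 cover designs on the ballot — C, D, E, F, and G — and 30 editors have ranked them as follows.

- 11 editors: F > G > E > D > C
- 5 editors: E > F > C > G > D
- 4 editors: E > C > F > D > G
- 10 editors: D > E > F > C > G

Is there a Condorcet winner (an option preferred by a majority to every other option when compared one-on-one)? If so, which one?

E

Head-to-head results (30 voters total):
C vs D: D wins 21–9.
C vs E: E wins 30–0.
C vs F: F wins 26–4.
C vs G: C wins 19–11.
D vs E: E wins 20–10.
D vs F: F wins 20–10.
D vs G: G wins 16–14.
E vs F: E wins 19–11.
E vs G: E wins 19–11.
F vs G: F wins 30–0.
E beats each rival — C (30–0), D (20–10), F (19–11), G (19–11) — so E is the Condorcet winner.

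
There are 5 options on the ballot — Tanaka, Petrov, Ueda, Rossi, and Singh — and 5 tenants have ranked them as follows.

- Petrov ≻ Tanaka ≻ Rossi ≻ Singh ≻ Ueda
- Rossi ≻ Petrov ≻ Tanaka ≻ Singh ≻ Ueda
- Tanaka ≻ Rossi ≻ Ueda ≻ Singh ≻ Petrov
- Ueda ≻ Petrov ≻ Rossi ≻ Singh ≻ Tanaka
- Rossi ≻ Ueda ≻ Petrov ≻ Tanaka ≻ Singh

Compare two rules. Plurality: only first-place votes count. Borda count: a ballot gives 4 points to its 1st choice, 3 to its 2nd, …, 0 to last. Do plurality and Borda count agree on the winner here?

Yes

Plurality first-place counts: Tanaka 1, Petrov 1, Ueda 1, Rossi 2, Singh 0 → Rossi.
Borda totals: Tanaka 10, Petrov 12, Ueda 9, Rossi 15, Singh 4 → Rossi.
The two rules agree on Rossi.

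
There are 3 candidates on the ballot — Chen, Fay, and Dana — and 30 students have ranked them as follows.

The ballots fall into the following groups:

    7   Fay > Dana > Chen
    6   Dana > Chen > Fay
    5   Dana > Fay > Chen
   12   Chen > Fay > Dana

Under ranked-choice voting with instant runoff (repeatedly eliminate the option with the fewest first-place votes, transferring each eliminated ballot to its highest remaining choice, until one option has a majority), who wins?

Dana

Round 1: Chen 12, Dana 11, Fay 7. Fay has the fewest and is eliminated.
Round 2: Dana 18, Chen 12. Dana has a majority.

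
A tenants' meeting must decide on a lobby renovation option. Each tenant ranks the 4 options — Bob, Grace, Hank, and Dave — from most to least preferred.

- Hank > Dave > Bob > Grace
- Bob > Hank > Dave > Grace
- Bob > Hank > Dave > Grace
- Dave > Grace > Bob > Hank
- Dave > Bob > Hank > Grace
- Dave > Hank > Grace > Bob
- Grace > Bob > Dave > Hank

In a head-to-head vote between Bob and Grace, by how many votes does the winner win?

1

Ballots ranking Bob above Grace: 4.
Ballots ranking Grace above Bob: 3.
Bob wins 4–3, a margin of 1.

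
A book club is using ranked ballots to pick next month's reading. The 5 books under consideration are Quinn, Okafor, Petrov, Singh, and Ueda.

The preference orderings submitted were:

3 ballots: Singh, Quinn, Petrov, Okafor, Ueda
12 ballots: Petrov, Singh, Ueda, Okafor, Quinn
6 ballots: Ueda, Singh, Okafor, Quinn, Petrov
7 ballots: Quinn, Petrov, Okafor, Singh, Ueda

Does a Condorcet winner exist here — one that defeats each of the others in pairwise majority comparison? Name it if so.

No Condorcet winner

Head-to-head results (28 voters total):
Quinn vs Okafor: Okafor wins 18–10.
Quinn vs Petrov: Quinn wins 16–12.
Quinn vs Singh: Singh wins 21–7.
Quinn vs Ueda: Ueda wins 18–10.
Okafor vs Petrov: Petrov wins 22–6.
Okafor vs Singh: Singh wins 21–7.
Okafor vs Ueda: Ueda wins 18–10.
Petrov vs Singh: Petrov wins 19–9.
Petrov vs Ueda: Petrov wins 22–6.
Singh vs Ueda: Singh wins 22–6.
No candidate beats all others: Quinn beats Petrov beats Okafor beats Quinn, a majority cycle.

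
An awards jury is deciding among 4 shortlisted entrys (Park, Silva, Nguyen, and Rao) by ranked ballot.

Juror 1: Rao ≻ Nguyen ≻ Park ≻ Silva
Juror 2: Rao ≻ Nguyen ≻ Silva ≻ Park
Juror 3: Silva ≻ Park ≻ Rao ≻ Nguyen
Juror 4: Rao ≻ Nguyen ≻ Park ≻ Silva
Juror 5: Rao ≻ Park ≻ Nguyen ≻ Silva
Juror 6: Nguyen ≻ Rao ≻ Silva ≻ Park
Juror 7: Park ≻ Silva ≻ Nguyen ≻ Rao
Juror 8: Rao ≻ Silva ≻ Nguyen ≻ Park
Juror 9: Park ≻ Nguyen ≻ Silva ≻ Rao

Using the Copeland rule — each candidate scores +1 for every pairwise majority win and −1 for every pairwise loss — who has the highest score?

Pairwise results:
  Park vs Silva: Park wins 5–4.
  Park vs Nguyen: Nguyen wins 5–4.
  Park vs Rao: Rao wins 6–3.
  Silva vs Nguyen: Nguyen wins 6–3.
  Silva vs Rao: Rao wins 6–3.
  Nguyen vs Rao: Rao wins 6–3.
Copeland scores (wins − losses):
  Park: 1 − 2 = -1
  Silva: 0 − 3 = -3
  Nguyen: 2 − 1 = 1
  Rao: 3 − 0 = 3
Rao has the best Copeland score.

Rao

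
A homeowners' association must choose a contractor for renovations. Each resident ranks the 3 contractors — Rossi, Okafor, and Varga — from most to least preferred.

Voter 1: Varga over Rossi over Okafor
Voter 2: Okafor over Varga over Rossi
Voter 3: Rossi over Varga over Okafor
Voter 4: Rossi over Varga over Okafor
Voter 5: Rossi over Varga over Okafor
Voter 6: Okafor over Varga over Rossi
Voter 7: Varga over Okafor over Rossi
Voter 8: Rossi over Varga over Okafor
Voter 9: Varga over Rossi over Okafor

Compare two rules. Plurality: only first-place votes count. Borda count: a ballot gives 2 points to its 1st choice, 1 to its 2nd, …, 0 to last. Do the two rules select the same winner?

No

Plurality first-place counts: Rossi 4, Okafor 2, Varga 3 → Rossi.
Borda totals: Rossi 10, Okafor 5, Varga 12 → Varga.
The two rules disagree: plurality picks Rossi, Borda picks Varga.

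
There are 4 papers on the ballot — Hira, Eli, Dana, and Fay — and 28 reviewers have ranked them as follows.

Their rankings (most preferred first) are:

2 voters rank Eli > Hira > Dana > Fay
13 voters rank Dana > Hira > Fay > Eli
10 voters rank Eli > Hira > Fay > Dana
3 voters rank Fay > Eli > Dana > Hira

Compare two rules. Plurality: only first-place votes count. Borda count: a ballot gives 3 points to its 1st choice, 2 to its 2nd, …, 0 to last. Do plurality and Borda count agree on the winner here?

No

Plurality first-place counts: Hira 0, Eli 12, Dana 13, Fay 3 → Dana.
Borda totals: Hira 50, Eli 42, Dana 44, Fay 32 → Hira.
The two rules disagree: plurality picks Dana, Borda picks Hira.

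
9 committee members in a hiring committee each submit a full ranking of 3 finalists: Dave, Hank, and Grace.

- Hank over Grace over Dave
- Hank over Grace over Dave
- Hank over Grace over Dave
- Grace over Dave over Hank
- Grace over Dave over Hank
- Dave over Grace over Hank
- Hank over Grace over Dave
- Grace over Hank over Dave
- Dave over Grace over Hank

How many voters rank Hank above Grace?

4

Ballots ranking Hank above Grace: 4.
Ballots ranking Grace above Hank: 5.
So 4 of 9 voters prefer Hank to Grace.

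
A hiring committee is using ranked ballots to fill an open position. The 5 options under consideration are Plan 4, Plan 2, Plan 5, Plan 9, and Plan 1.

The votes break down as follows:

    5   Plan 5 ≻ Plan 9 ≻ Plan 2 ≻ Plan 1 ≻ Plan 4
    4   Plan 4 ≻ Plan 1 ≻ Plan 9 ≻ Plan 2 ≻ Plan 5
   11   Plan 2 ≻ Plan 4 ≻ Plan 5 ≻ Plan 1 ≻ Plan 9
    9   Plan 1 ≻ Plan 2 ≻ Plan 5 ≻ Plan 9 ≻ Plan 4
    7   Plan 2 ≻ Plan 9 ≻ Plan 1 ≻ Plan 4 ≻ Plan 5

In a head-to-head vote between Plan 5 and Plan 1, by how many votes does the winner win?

Ballots ranking Plan 5 above Plan 1: 5+11 = 16.
Ballots ranking Plan 1 above Plan 5: 4+9+7 = 20.
Plan 1 wins 20–16, a margin of 4.

4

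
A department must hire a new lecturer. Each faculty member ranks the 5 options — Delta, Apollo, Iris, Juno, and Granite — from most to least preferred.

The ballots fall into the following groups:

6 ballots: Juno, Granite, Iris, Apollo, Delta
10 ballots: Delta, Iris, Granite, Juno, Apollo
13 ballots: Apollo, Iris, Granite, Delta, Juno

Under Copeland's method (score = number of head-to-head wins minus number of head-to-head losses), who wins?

Iris

Pairwise results:
  Delta vs Apollo: Apollo wins 19–10.
  Delta vs Iris: Iris wins 19–10.
  Delta vs Juno: Delta wins 23–6.
  Delta vs Granite: Granite wins 19–10.
  Apollo vs Iris: Iris wins 16–13.
  Apollo vs Juno: Juno wins 16–13.
  Apollo vs Granite: Granite wins 16–13.
  Iris vs Juno: Iris wins 23–6.
  Iris vs Granite: Iris wins 23–6.
  Juno vs Granite: Granite wins 23–6.
Copeland scores (wins − losses):
  Delta: 1 − 3 = -2
  Apollo: 1 − 3 = -2
  Iris: 4 − 0 = 4
  Juno: 1 − 3 = -2
  Granite: 3 − 1 = 2
Iris has the best Copeland score.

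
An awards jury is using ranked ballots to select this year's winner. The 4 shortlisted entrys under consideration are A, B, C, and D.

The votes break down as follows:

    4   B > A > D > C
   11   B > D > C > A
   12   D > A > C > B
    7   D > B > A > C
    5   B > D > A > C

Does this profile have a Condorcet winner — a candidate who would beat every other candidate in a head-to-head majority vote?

Yes

Head-to-head results (39 voters total):
A vs B: B wins 27–12.
A vs C: A wins 28–11.
A vs D: D wins 35–4.
B vs C: B wins 27–12.
B vs D: B wins 20–19.
C vs D: D wins 39–0.
B beats each rival — A (27–12), C (27–12), D (20–19) — so B is the Condorcet winner.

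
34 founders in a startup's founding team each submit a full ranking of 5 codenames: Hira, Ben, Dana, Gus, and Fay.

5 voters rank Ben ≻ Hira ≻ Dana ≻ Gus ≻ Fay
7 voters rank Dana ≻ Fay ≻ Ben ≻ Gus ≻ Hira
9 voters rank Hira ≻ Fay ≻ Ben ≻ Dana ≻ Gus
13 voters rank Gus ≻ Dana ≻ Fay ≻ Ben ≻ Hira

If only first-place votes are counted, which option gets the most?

Gus

First-place vote totals:
  Hira: 9
  Ben: 5
  Dana: 7
  Gus: 13
  Fay: 0
Gus has the most first-place votes.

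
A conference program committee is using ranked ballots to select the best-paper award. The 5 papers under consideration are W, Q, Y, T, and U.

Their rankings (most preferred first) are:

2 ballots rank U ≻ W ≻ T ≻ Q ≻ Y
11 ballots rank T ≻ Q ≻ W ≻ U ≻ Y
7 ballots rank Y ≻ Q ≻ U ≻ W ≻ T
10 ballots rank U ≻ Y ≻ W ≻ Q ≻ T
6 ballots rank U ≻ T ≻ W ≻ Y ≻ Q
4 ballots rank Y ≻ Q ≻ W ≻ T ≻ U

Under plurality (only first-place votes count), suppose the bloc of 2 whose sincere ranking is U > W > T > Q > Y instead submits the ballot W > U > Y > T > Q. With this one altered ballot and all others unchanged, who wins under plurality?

First-place totals with the altered ballot: W 2, Q 0, Y 11, T 11, U 16.
The winner is unchanged: still U.

U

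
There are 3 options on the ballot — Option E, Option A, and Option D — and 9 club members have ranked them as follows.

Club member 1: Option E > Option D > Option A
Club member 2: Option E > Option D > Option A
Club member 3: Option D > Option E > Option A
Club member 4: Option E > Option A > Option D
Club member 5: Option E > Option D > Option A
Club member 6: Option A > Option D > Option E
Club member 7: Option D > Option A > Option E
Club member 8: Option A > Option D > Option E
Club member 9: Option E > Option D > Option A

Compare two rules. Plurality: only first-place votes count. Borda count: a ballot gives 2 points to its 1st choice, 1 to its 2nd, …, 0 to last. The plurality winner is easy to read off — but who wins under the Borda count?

Plurality first-place counts: Option E 5, Option A 2, Option D 2 → Option E.
Borda totals: Option E 11, Option A 6, Option D 10 → Option E.

Option E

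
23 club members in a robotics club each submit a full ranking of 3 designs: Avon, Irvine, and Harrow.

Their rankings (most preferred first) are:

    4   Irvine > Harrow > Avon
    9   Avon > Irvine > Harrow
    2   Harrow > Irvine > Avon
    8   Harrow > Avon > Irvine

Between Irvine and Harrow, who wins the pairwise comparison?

Irvine

Ballots ranking Irvine above Harrow: 4+9 = 13.
Ballots ranking Harrow above Irvine: 2+8 = 10.
Irvine wins the head-to-head, 13–10.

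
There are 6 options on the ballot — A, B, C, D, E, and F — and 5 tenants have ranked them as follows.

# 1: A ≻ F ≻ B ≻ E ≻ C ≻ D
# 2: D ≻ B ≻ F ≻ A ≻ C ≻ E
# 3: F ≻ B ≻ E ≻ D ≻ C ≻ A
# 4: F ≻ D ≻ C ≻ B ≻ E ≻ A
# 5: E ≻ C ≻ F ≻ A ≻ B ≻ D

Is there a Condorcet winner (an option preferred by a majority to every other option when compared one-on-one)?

Head-to-head results (5 voters total):
A vs B: B wins 3–2.
A vs C: C wins 3–2.
A vs D: D wins 3–2.
A vs E: E wins 3–2.
A vs F: F wins 4–1.
B vs C: B wins 3–2.
B vs D: B wins 3–2.
B vs E: B wins 4–1.
B vs F: F wins 4–1.
C vs D: D wins 3–2.
C vs E: E wins 3–2.
C vs F: F wins 4–1.
D vs E: E wins 3–2.
D vs F: F wins 4–1.
E vs F: F wins 4–1.
F beats each rival — A (4–1), B (4–1), C (4–1), D (4–1), E (4–1) — so F is the Condorcet winner.

Yes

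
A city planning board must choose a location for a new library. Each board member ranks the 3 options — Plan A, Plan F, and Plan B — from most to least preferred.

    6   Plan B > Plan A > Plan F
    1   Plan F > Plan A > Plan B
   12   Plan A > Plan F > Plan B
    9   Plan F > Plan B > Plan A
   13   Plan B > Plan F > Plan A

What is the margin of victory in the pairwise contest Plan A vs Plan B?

Ballots ranking Plan A above Plan B: 1+12 = 13.
Ballots ranking Plan B above Plan A: 6+9+13 = 28.
Plan B wins 28–13, a margin of 15.

15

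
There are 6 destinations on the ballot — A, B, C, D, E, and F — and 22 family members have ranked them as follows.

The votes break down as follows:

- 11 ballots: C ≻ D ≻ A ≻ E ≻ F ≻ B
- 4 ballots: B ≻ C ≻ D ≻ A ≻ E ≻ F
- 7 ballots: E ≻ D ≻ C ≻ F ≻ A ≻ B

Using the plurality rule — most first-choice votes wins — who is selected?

First-place vote totals:
  A: 0
  B: 4
  C: 11
  D: 0
  E: 7
  F: 0
C has the most first-place votes.

C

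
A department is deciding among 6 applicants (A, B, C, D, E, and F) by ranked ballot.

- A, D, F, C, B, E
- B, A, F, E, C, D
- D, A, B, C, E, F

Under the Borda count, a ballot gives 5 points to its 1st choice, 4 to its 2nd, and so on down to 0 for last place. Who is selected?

A

Borda scores:
  A: 5 + 4 + 4 = 13
  B: 1 + 5 + 3 = 9
  C: 2 + 1 + 2 = 5
  D: 4 + 0 + 5 = 9
  E: 0 + 2 + 1 = 3
  F: 3 + 3 + 0 = 6
A has the highest total.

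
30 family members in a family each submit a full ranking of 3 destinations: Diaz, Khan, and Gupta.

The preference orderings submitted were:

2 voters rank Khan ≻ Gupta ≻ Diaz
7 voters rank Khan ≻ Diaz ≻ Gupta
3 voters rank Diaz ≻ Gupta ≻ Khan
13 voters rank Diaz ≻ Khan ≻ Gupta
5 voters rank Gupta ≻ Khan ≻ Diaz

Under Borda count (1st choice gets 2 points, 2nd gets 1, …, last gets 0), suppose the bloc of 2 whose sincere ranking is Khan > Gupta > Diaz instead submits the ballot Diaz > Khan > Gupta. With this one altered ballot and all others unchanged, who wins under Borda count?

Borda totals with the altered ballot: Diaz 43, Khan 34, Gupta 13.
The winner is unchanged: still Diaz.

Diaz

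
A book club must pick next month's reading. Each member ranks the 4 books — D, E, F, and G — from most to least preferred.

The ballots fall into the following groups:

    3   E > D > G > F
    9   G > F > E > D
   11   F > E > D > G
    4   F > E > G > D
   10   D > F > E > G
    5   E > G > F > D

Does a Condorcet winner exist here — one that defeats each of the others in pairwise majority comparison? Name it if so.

F

Head-to-head results (42 voters total):
D vs E: E wins 32–10.
D vs F: F wins 29–13.
D vs G: D wins 24–18.
E vs F: F wins 34–8.
E vs G: E wins 33–9.
F vs G: F wins 25–17.
F beats each rival — D (29–13), E (34–8), G (25–17) — so F is the Condorcet winner.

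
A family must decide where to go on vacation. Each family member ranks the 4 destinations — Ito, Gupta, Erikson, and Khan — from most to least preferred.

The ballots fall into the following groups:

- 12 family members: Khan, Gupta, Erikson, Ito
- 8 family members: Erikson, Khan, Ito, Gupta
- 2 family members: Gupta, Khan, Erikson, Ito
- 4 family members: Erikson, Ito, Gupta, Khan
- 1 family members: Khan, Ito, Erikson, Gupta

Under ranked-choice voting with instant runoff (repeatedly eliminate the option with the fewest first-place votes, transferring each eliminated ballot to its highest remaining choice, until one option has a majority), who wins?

Khan

Round 1: Khan 13, Erikson 12, Gupta 2, Ito 0. Ito has the fewest and is eliminated.
Round 2: Khan 13, Erikson 12, Gupta 2. Gupta has the fewest and is eliminated.
Round 3: Khan 15, Erikson 12. Khan has a majority.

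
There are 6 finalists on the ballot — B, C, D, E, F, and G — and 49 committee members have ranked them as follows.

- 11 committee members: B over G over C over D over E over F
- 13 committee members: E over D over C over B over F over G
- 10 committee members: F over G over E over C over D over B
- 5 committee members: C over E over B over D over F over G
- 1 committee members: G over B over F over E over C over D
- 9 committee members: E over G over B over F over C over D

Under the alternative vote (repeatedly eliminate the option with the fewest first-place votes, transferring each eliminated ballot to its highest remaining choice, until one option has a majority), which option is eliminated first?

D

Round 1: E 22, B 11, F 10, C 5, G 1, D 0. D has the fewest and is eliminated.
Round 2: E 22, B 11, F 10, C 5, G 1. G has the fewest and is eliminated.
Round 3: E 22, B 12, F 10, C 5. C has the fewest and is eliminated.
Round 4: E 27, B 12, F 10. E has a majority.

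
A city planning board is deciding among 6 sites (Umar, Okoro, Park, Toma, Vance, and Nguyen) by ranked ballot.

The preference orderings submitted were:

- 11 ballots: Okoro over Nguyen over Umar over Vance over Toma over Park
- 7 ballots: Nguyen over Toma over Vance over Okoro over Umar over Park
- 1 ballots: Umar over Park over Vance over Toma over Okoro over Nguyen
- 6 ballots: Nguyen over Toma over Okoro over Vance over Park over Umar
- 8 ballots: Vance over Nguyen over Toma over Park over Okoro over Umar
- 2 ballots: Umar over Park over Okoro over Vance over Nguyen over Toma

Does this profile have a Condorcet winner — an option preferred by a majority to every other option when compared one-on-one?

Yes

Head-to-head results (35 voters total):
Umar vs Okoro: Okoro wins 32–3.
Umar vs Park: Umar wins 21–14.
Umar vs Toma: Toma wins 21–14.
Umar vs Vance: Vance wins 21–14.
Umar vs Nguyen: Nguyen wins 32–3.
Okoro vs Park: Okoro wins 24–11.
Okoro vs Toma: Toma wins 22–13.
Okoro vs Vance: Okoro wins 19–16.
Okoro vs Nguyen: Nguyen wins 21–14.
Park vs Toma: Toma wins 32–3.
Park vs Vance: Vance wins 32–3.
Park vs Nguyen: Nguyen wins 32–3.
Toma vs Vance: Vance wins 22–13.
Toma vs Nguyen: Nguyen wins 34–1.
Vance vs Nguyen: Nguyen wins 24–11.
Nguyen beats each rival — Umar (32–3), Okoro (21–14), Park (32–3), Toma (34–1), Vance (24–11) — so Nguyen is the Condorcet winner.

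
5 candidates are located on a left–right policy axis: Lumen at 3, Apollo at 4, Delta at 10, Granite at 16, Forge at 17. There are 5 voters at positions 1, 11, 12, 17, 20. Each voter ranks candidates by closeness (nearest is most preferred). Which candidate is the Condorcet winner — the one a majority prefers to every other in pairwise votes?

With single-peaked preferences on a line, the Condorcet winner is the candidate closest to the median voter.
The median voter (position 12) is closest to Delta at 10.
Check: Delta vs Lumen — voters closer to Delta: 4 of 5.

Delta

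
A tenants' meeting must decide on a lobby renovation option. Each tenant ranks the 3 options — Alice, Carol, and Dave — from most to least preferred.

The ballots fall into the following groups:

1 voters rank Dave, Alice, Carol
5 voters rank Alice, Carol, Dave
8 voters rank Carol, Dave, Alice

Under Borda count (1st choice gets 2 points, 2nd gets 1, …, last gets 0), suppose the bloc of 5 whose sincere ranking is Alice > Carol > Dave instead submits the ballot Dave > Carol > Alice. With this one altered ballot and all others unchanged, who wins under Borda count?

Carol

Borda totals with the altered ballot: Alice 1, Carol 21, Dave 20.
The winner is unchanged: still Carol.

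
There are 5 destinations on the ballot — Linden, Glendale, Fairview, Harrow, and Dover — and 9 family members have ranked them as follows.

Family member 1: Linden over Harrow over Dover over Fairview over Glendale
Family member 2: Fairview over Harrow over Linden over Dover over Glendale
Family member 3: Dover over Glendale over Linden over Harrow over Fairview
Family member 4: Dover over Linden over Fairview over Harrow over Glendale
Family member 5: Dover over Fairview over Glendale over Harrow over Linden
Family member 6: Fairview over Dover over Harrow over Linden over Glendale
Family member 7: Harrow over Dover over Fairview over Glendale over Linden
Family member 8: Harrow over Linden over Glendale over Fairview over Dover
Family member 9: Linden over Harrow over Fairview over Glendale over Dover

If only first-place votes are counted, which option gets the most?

Dover

First-place vote totals:
  Linden: 2
  Glendale: 0
  Fairview: 2
  Harrow: 2
  Dover: 3
Dover has the most first-place votes.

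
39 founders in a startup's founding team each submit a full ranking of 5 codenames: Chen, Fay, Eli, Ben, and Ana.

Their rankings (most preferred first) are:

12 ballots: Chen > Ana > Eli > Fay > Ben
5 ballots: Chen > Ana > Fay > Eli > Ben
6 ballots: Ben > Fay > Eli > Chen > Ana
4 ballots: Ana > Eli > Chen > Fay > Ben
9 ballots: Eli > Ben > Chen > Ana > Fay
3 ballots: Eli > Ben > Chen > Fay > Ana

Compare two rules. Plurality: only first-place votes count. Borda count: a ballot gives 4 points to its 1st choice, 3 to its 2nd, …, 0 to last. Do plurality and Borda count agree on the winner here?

Yes

Plurality first-place counts: Chen 17, Fay 0, Eli 12, Ben 6, Ana 4 → Chen.
Borda totals: Chen 106, Fay 47, Eli 101, Ben 60, Ana 76 → Chen.
The two rules agree on Chen.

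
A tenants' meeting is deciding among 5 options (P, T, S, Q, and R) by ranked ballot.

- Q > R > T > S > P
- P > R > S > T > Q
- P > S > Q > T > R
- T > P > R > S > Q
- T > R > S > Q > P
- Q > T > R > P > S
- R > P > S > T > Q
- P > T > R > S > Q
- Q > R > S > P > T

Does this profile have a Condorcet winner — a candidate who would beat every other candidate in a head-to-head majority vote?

No

Head-to-head results (9 voters total):
P vs T: P wins 5–4.
P vs S: P wins 6–3.
P vs Q: P wins 5–4.
P vs R: R wins 5–4.
T vs S: T wins 5–4.
T vs Q: T wins 5–4.
T vs R: T wins 5–4.
S vs Q: S wins 6–3.
S vs R: R wins 8–1.
Q vs R: R wins 5–4.
No candidate beats all others: P beats T beats R beats P, a majority cycle.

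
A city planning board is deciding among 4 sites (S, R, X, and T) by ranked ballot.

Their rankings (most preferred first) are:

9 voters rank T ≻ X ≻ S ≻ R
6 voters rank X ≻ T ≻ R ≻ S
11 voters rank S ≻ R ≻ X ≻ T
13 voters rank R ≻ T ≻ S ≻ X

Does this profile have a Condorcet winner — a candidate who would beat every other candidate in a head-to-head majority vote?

Head-to-head results (39 voters total):
S vs R: S wins 20–19.
S vs X: S wins 24–15.
S vs T: T wins 28–11.
R vs X: R wins 24–15.
R vs T: R wins 24–15.
X vs T: T wins 22–17.
No candidate beats all others: S beats R beats T beats S, a majority cycle.

No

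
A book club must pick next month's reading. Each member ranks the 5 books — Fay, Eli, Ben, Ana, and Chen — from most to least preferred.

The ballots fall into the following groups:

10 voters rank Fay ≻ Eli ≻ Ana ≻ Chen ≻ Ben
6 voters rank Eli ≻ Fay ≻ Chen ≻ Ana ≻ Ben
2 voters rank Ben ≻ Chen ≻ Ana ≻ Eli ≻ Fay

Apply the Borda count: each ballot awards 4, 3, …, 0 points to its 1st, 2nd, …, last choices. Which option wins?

Borda scores:
  Fay: 10·4 + 6·3 + 2·0 = 58
  Eli: 10·3 + 6·4 + 2·1 = 56
  Ben: 10·0 + 6·0 + 2·4 = 8
  Ana: 10·2 + 6·1 + 2·2 = 30
  Chen: 10·1 + 6·2 + 2·3 = 28
Fay has the highest total.

Fay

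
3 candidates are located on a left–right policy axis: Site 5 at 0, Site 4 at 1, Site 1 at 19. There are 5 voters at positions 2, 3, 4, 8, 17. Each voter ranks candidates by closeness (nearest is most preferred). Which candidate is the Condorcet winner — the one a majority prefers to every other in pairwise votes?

With single-peaked preferences on a line, the Condorcet winner is the candidate closest to the median voter.
The median voter (position 4) is closest to Site 4 at 1.
Check: Site 4 vs Site 5 — voters closer to Site 4: 5 of 5.

Site 4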